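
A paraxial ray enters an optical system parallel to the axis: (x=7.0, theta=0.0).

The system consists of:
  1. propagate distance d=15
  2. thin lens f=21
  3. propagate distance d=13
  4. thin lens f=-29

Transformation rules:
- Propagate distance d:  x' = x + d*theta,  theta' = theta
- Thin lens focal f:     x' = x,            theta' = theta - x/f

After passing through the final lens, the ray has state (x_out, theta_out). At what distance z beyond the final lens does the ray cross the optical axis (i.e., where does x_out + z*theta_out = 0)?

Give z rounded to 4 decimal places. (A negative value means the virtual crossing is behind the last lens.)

Answer: 11.0476

Derivation:
Initial: x=7.0000 theta=0.0000
After 1 (propagate distance d=15): x=7.0000 theta=0.0000
After 2 (thin lens f=21): x=7.0000 theta=-1/3 (≈-0.3333)
After 3 (propagate distance d=13): x=8/3 (≈2.6667) theta=-1/3 (≈-0.3333)
After 4 (thin lens f=-29): x=8/3 (≈2.6667) theta=-7/29 (≈-0.2414)
z_focus = -x_out/theta_out = -(8/3)/(-7/29) = 232/21 ≈ 11.0476
Rounded to 4 decimal places: z = 11.0476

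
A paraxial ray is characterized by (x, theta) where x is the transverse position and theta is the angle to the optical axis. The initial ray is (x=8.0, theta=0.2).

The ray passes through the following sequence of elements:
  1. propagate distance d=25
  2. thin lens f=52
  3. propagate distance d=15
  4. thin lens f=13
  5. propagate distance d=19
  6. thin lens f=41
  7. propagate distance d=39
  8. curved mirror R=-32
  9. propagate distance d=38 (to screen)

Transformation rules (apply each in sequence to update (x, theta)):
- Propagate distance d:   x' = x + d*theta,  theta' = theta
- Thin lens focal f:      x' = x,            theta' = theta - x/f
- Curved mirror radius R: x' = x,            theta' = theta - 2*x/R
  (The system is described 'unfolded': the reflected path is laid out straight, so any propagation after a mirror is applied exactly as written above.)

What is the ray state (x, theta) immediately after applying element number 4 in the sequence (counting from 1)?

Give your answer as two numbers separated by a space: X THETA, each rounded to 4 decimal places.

Answer: 12.2500 -0.9923

Derivation:
Initial: x=8.0000 theta=0.2000
After 1 (propagate distance d=25): x=13.0000 theta=0.2000
After 2 (thin lens f=52): x=13.0000 theta=-0.0500
After 3 (propagate distance d=15): x=12.2500 theta=-0.0500
After 4 (thin lens f=13): x=12.2500 theta=-129/130 (≈-0.9923)
Rounded to 4 decimal places: x = 12.2500, theta = -0.9923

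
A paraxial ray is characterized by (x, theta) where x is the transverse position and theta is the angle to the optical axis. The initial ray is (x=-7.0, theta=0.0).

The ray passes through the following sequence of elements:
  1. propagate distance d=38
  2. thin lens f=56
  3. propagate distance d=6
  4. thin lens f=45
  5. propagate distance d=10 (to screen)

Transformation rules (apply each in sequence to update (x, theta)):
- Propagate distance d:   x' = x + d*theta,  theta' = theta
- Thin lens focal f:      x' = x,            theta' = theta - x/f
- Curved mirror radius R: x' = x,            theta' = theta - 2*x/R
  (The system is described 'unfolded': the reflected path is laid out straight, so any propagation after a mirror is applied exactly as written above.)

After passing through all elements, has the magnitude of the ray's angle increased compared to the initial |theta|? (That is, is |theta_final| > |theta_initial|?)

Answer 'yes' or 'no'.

Answer: yes

Derivation:
Initial: x=-7.0000 theta=0.0000
After 1 (propagate distance d=38): x=-7.0000 theta=0.0000
After 2 (thin lens f=56): x=-7.0000 theta=0.1250
After 3 (propagate distance d=6): x=-6.2500 theta=0.1250
After 4 (thin lens f=45): x=-6.2500 theta=19/72 (≈0.2639)
After 5 (propagate distance d=10 (to screen)): x=-65/18 (≈-3.6111) theta=19/72 (≈0.2639)
|theta_initial|=0.0000 |theta_final|=19/72 (≈0.2639) -> increased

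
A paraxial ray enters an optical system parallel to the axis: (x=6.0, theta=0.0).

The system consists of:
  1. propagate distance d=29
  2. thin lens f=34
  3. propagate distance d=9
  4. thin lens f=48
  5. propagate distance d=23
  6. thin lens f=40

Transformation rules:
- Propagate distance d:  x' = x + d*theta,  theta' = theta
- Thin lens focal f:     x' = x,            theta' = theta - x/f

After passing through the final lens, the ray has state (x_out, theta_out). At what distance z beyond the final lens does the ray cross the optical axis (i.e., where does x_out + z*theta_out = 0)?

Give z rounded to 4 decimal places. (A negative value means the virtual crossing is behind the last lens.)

Initial: x=6.0000 theta=0.0000
After 1 (propagate distance d=29): x=6.0000 theta=0.0000
After 2 (thin lens f=34): x=6.0000 theta=-3/17 (≈-0.1765)
After 3 (propagate distance d=9): x=75/17 (≈4.4118) theta=-3/17 (≈-0.1765)
After 4 (thin lens f=48): x=75/17 (≈4.4118) theta=-73/272 (≈-0.2684)
After 5 (propagate distance d=23): x=-479/272 (≈-1.7610) theta=-73/272 (≈-0.2684)
After 6 (thin lens f=40): x=-479/272 (≈-1.7610) theta=-2441/10880 (≈-0.2244)
z_focus = -x_out/theta_out = -(-479/272)/(-2441/10880) = -19160/2441 ≈ -7.8492
Rounded to 4 decimal places: z = -7.8492

Answer: -7.8492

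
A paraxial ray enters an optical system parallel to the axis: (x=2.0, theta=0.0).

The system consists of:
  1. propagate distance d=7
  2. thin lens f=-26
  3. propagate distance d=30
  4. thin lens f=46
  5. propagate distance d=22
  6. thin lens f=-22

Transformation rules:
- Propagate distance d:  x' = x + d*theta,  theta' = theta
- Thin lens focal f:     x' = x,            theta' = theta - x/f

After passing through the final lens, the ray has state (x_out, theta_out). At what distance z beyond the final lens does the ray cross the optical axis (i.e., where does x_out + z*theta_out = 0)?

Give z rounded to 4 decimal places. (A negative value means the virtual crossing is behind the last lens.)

Initial: x=2.0000 theta=0.0000
After 1 (propagate distance d=7): x=2.0000 theta=0.0000
After 2 (thin lens f=-26): x=2.0000 theta=1/13 (≈0.0769)
After 3 (propagate distance d=30): x=56/13 (≈4.3077) theta=1/13 (≈0.0769)
After 4 (thin lens f=46): x=56/13 (≈4.3077) theta=-5/299 (≈-0.0167)
After 5 (propagate distance d=22): x=1178/299 (≈3.9398) theta=-5/299 (≈-0.0167)
After 6 (thin lens f=-22): x=1178/299 (≈3.9398) theta=534/3289 (≈0.1624)
z_focus = -x_out/theta_out = -(1178/299)/(534/3289) = -6479/267 ≈ -24.2659
Rounded to 4 decimal places: z = -24.2659

Answer: -24.2659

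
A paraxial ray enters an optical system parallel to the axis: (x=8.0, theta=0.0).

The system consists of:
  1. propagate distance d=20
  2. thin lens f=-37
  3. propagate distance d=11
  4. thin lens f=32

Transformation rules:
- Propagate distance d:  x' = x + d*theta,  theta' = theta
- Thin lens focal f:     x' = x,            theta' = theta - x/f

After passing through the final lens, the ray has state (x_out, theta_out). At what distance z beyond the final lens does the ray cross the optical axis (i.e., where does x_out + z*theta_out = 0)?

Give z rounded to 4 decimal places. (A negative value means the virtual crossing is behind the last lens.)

Answer: 96.0000

Derivation:
Initial: x=8.0000 theta=0.0000
After 1 (propagate distance d=20): x=8.0000 theta=0.0000
After 2 (thin lens f=-37): x=8.0000 theta=8/37 (≈0.2162)
After 3 (propagate distance d=11): x=384/37 (≈10.3784) theta=8/37 (≈0.2162)
After 4 (thin lens f=32): x=384/37 (≈10.3784) theta=-4/37 (≈-0.1081)
z_focus = -x_out/theta_out = -(384/37)/(-4/37) = 96.0000
Rounded to 4 decimal places: z = 96.0000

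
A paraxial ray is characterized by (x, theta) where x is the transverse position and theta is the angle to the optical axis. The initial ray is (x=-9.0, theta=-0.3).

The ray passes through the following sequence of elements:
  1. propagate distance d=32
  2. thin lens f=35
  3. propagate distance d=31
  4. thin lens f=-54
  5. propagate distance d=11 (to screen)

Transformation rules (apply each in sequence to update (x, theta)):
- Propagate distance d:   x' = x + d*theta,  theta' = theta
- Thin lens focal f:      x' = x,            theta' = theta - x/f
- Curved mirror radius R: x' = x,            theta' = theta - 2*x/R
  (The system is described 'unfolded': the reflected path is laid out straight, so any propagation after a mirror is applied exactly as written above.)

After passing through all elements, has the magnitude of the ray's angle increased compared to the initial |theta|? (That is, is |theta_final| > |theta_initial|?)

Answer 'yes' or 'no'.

Initial: x=-9.0000 theta=-0.3000
After 1 (propagate distance d=32): x=-18.6000 theta=-0.3000
After 2 (thin lens f=35): x=-18.6000 theta=81/350 (≈0.2314)
After 3 (propagate distance d=31): x=-3999/350 (≈-11.4257) theta=81/350 (≈0.2314)
After 4 (thin lens f=-54): x=-3999/350 (≈-11.4257) theta=5/252 (≈0.0198)
After 5 (propagate distance d=11 (to screen)): x=-70607/6300 (≈-11.2075) theta=5/252 (≈0.0198)
|theta_initial|=0.3000 |theta_final|=5/252 (≈0.0198) -> not increased

Answer: no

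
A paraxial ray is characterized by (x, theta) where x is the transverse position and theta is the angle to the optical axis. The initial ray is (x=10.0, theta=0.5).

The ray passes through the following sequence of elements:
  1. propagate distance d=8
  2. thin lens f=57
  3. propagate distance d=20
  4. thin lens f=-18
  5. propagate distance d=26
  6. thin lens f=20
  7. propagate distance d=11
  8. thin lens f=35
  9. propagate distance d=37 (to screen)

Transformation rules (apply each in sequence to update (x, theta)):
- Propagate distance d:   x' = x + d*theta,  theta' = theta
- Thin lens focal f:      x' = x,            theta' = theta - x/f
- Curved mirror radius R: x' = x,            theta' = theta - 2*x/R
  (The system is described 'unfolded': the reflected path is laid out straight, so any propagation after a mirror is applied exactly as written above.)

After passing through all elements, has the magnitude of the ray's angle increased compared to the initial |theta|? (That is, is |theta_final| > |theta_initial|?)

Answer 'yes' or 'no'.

Initial: x=10.0000 theta=0.5000
After 1 (propagate distance d=8): x=14.0000 theta=0.5000
After 2 (thin lens f=57): x=14.0000 theta=29/114 (≈0.2544)
After 3 (propagate distance d=20): x=1088/57 (≈19.0877) theta=29/114 (≈0.2544)
After 4 (thin lens f=-18): x=1088/57 (≈19.0877) theta=71/54 (≈1.3148)
After 5 (propagate distance d=26): x=27329/513 (≈53.2729) theta=71/54 (≈1.3148)
After 6 (thin lens f=20): x=27329/513 (≈53.2729) theta=-4613/3420 (≈-1.3488)
After 7 (propagate distance d=11): x=394351/10260 (≈38.4358) theta=-4613/3420 (≈-1.3488)
After 8 (thin lens f=35): x=394351/10260 (≈38.4358) theta=-219679/89775 (≈-2.4470)
After 9 (propagate distance d=37 (to screen)): x=-18710207/359100 (≈-52.1031) theta=-219679/89775 (≈-2.4470)
|theta_initial|=0.5000 |theta_final|=219679/89775 (≈2.4470) -> increased

Answer: yes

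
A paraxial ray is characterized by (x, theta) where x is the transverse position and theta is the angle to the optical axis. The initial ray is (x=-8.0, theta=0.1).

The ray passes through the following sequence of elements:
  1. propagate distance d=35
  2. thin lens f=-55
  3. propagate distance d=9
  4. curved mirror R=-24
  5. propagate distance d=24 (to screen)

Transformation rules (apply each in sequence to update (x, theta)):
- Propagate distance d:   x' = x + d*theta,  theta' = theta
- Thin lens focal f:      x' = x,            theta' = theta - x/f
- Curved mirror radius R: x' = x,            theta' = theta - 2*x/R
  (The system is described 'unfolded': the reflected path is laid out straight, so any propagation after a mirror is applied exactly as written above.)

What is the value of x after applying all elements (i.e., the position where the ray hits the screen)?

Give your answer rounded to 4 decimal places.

Initial: x=-8.0000 theta=0.1000
After 1 (propagate distance d=35): x=-4.5000 theta=0.1000
After 2 (thin lens f=-55): x=-4.5000 theta=1/55 (≈0.0182)
After 3 (propagate distance d=9): x=-477/110 (≈-4.3364) theta=1/55 (≈0.0182)
After 4 (curved mirror R=-24): x=-477/110 (≈-4.3364) theta=-151/440 (≈-0.3432)
After 5 (propagate distance d=24 (to screen)): x=-1383/110 (≈-12.5727) theta=-151/440 (≈-0.3432)
Rounded to 4 decimal places: x = -12.5727

Answer: -12.5727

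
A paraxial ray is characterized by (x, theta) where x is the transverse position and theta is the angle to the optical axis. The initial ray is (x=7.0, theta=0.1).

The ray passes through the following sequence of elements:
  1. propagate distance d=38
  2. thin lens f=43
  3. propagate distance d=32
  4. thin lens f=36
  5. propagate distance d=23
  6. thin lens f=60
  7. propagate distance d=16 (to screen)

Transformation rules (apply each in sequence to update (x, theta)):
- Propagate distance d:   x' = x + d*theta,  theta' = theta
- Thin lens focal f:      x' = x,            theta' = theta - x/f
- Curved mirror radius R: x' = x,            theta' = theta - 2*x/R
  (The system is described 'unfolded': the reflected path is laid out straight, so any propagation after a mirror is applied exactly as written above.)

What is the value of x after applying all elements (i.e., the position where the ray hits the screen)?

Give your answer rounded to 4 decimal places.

Initial: x=7.0000 theta=0.1000
After 1 (propagate distance d=38): x=10.8000 theta=0.1000
After 2 (thin lens f=43): x=10.8000 theta=-13/86 (≈-0.1512)
After 3 (propagate distance d=32): x=1282/215 (≈5.9628) theta=-13/86 (≈-0.1512)
After 4 (thin lens f=36): x=1282/215 (≈5.9628) theta=-613/1935 (≈-0.3168)
After 5 (propagate distance d=23): x=-2561/1935 (≈-1.3235) theta=-613/1935 (≈-0.3168)
After 6 (thin lens f=60): x=-2561/1935 (≈-1.3235) theta=-34219/116100 (≈-0.2947)
After 7 (propagate distance d=16 (to screen)): x=-175291/29025 (≈-6.0393) theta=-34219/116100 (≈-0.2947)
Rounded to 4 decimal places: x = -6.0393

Answer: -6.0393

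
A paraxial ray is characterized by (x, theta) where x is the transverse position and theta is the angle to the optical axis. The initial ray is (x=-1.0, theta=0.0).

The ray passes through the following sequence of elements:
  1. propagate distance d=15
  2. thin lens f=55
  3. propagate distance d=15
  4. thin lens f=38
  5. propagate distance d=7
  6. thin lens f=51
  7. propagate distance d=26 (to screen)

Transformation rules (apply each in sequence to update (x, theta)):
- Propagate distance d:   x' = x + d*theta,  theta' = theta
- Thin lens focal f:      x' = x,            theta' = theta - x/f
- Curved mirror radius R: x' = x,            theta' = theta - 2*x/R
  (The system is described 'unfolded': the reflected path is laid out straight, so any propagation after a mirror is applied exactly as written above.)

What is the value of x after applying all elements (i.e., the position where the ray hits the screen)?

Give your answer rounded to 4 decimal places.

Initial: x=-1.0000 theta=0.0000
After 1 (propagate distance d=15): x=-1.0000 theta=0.0000
After 2 (thin lens f=55): x=-1.0000 theta=1/55 (≈0.0182)
After 3 (propagate distance d=15): x=-8/11 (≈-0.7273) theta=1/55 (≈0.0182)
After 4 (thin lens f=38): x=-8/11 (≈-0.7273) theta=39/1045 (≈0.0373)
After 5 (propagate distance d=7): x=-487/1045 (≈-0.4660) theta=39/1045 (≈0.0373)
After 6 (thin lens f=51): x=-487/1045 (≈-0.4660) theta=2476/53295 (≈0.0465)
After 7 (propagate distance d=26 (to screen)): x=2081/2805 (≈0.7419) theta=2476/53295 (≈0.0465)
Rounded to 4 decimal places: x = 0.7419

Answer: 0.7419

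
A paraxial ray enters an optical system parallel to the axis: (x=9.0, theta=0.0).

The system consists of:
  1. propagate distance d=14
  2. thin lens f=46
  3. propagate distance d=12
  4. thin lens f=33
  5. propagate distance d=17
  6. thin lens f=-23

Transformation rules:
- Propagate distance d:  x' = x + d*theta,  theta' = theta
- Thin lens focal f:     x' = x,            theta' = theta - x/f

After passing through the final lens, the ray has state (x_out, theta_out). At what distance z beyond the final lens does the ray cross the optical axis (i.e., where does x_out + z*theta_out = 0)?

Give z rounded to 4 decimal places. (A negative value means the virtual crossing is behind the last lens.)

Initial: x=9.0000 theta=0.0000
After 1 (propagate distance d=14): x=9.0000 theta=0.0000
After 2 (thin lens f=46): x=9.0000 theta=-9/46 (≈-0.1957)
After 3 (propagate distance d=12): x=153/23 (≈6.6522) theta=-9/46 (≈-0.1957)
After 4 (thin lens f=33): x=153/23 (≈6.6522) theta=-201/506 (≈-0.3972)
After 5 (propagate distance d=17): x=-51/506 (≈-0.1008) theta=-201/506 (≈-0.3972)
After 6 (thin lens f=-23): x=-51/506 (≈-0.1008) theta=-2337/5819 (≈-0.4016)
z_focus = -x_out/theta_out = -(-51/506)/(-2337/5819) = -391/1558 ≈ -0.2510
Rounded to 4 decimal places: z = -0.2510

Answer: -0.2510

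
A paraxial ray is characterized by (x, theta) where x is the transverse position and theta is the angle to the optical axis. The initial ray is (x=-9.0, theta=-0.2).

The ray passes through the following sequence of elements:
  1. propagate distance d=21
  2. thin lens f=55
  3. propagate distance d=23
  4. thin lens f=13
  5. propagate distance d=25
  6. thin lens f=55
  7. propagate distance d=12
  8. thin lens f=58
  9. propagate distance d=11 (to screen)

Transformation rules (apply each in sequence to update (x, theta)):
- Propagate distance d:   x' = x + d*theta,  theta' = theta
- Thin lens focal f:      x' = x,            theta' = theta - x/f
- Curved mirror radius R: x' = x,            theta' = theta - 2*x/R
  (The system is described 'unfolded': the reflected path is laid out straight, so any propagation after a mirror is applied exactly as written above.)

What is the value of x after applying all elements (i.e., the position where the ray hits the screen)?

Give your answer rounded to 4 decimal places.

Answer: 25.7532

Derivation:
Initial: x=-9.0000 theta=-0.2000
After 1 (propagate distance d=21): x=-13.2000 theta=-0.2000
After 2 (thin lens f=55): x=-13.2000 theta=0.0400
After 3 (propagate distance d=23): x=-12.2800 theta=0.0400
After 4 (thin lens f=13): x=-12.2800 theta=64/65 (≈0.9846)
After 5 (propagate distance d=25): x=4009/325 (≈12.3354) theta=64/65 (≈0.9846)
After 6 (thin lens f=55): x=4009/325 (≈12.3354) theta=13591/17875 (≈0.7603)
After 7 (propagate distance d=12): x=383587/17875 (≈21.4594) theta=13591/17875 (≈0.7603)
After 8 (thin lens f=58): x=383587/17875 (≈21.4594) theta=404691/1036750 (≈0.3903)
After 9 (propagate distance d=11 (to screen)): x=2053819/79750 (≈25.7532) theta=404691/1036750 (≈0.3903)
Rounded to 4 decimal places: x = 25.7532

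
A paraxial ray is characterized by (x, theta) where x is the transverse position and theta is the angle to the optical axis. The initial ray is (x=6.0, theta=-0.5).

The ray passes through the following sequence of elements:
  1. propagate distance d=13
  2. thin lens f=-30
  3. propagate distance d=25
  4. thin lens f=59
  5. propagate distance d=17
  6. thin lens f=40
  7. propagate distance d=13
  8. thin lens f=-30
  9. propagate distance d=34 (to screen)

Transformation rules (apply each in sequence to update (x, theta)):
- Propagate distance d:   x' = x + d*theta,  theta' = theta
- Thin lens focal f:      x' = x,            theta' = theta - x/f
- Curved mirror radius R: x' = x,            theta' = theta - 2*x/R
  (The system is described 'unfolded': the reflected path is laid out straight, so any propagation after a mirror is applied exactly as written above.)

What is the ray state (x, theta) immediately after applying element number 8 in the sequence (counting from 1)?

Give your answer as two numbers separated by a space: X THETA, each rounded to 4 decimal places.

Initial: x=6.0000 theta=-0.5000
After 1 (propagate distance d=13): x=-0.5000 theta=-0.5000
After 2 (thin lens f=-30): x=-0.5000 theta=-31/60 (≈-0.5167)
After 3 (propagate distance d=25): x=-161/12 (≈-13.4167) theta=-31/60 (≈-0.5167)
After 4 (thin lens f=59): x=-161/12 (≈-13.4167) theta=-256/885 (≈-0.2893)
After 5 (propagate distance d=17): x=-64903/3540 (≈-18.3342) theta=-256/885 (≈-0.2893)
After 6 (thin lens f=40): x=-64903/3540 (≈-18.3342) theta=7981/47200 (≈0.1691)
After 7 (propagate distance d=13): x=-2284861/141600 (≈-16.1360) theta=7981/47200 (≈0.1691)
After 8 (thin lens f=-30): x=-2284861/141600 (≈-16.1360) theta=-1566571/4248000 (≈-0.3688)
Rounded to 4 decimal places: x = -16.1360, theta = -0.3688

Answer: -16.1360 -0.3688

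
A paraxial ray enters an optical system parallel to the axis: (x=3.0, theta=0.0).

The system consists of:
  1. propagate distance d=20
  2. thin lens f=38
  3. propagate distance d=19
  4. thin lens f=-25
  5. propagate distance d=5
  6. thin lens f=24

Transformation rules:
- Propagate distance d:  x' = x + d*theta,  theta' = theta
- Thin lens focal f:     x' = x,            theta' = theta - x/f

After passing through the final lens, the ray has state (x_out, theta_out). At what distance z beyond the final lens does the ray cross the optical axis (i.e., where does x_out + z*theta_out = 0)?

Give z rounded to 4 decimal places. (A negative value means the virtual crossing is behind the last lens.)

Initial: x=3.0000 theta=0.0000
After 1 (propagate distance d=20): x=3.0000 theta=0.0000
After 2 (thin lens f=38): x=3.0000 theta=-3/38 (≈-0.0789)
After 3 (propagate distance d=19): x=1.5000 theta=-3/38 (≈-0.0789)
After 4 (thin lens f=-25): x=1.5000 theta=-9/475 (≈-0.0189)
After 5 (propagate distance d=5): x=267/190 (≈1.4053) theta=-9/475 (≈-0.0189)
After 6 (thin lens f=24): x=267/190 (≈1.4053) theta=-0.0775
z_focus = -x_out/theta_out = -(267/190)/(-0.0775) = 10680/589 ≈ 18.1324
Rounded to 4 decimal places: z = 18.1324

Answer: 18.1324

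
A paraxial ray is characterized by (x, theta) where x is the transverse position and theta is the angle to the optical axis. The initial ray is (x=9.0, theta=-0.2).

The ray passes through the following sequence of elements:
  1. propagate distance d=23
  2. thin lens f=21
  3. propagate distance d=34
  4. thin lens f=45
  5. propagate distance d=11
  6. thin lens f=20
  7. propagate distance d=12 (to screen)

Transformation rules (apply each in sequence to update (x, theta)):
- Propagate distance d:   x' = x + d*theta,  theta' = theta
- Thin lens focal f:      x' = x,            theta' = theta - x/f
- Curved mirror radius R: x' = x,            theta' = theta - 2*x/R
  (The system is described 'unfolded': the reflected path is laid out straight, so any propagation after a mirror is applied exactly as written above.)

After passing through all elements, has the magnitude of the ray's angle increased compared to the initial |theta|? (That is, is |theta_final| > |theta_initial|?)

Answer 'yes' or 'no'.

Answer: yes

Derivation:
Initial: x=9.0000 theta=-0.2000
After 1 (propagate distance d=23): x=4.4000 theta=-0.2000
After 2 (thin lens f=21): x=4.4000 theta=-43/105 (≈-0.4095)
After 3 (propagate distance d=34): x=-200/21 (≈-9.5238) theta=-43/105 (≈-0.4095)
After 4 (thin lens f=45): x=-200/21 (≈-9.5238) theta=-187/945 (≈-0.1979)
After 5 (propagate distance d=11): x=-11057/945 (≈-11.7005) theta=-187/945 (≈-0.1979)
After 6 (thin lens f=20): x=-11057/945 (≈-11.7005) theta=271/700 (≈0.3871)
After 7 (propagate distance d=12 (to screen)): x=-4762/675 (≈-7.0548) theta=271/700 (≈0.3871)
|theta_initial|=0.2000 |theta_final|=271/700 (≈0.3871) -> increased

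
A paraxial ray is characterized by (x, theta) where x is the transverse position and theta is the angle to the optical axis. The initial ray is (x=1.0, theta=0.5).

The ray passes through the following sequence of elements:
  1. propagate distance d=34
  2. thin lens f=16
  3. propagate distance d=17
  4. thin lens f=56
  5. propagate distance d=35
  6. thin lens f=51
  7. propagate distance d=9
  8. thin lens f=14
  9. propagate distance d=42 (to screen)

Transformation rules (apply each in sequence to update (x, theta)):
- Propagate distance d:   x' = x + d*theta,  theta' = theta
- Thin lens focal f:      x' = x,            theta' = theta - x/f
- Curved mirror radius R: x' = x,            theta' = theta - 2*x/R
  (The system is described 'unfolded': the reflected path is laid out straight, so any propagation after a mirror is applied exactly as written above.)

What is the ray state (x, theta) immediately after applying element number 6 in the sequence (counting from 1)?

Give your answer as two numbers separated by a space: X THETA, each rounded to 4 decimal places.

Answer: -19.1094 -0.3820

Derivation:
Initial: x=1.0000 theta=0.5000
After 1 (propagate distance d=34): x=18.0000 theta=0.5000
After 2 (thin lens f=16): x=18.0000 theta=-0.6250
After 3 (propagate distance d=17): x=7.3750 theta=-0.6250
After 4 (thin lens f=56): x=7.3750 theta=-339/448 (≈-0.7567)
After 5 (propagate distance d=35): x=-1223/64 (≈-19.1094) theta=-339/448 (≈-0.7567)
After 6 (thin lens f=51): x=-1223/64 (≈-19.1094) theta=-1091/2856 (≈-0.3820)
Rounded to 4 decimal places: x = -19.1094, theta = -0.3820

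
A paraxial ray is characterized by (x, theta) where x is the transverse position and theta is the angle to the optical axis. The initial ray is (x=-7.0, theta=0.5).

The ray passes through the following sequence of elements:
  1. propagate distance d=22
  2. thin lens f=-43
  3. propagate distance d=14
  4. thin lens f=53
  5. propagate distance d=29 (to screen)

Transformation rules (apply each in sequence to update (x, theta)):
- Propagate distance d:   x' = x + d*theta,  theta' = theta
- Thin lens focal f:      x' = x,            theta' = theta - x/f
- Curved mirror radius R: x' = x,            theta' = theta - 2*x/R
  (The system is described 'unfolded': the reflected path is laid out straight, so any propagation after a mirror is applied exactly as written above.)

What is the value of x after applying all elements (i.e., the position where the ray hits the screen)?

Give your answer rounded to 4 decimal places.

Answer: 22.7685

Derivation:
Initial: x=-7.0000 theta=0.5000
After 1 (propagate distance d=22): x=4.0000 theta=0.5000
After 2 (thin lens f=-43): x=4.0000 theta=51/86 (≈0.5930)
After 3 (propagate distance d=14): x=529/43 (≈12.3023) theta=51/86 (≈0.5930)
After 4 (thin lens f=53): x=529/43 (≈12.3023) theta=1645/4558 (≈0.3609)
After 5 (propagate distance d=29 (to screen)): x=103779/4558 (≈22.7685) theta=1645/4558 (≈0.3609)
Rounded to 4 decimal places: x = 22.7685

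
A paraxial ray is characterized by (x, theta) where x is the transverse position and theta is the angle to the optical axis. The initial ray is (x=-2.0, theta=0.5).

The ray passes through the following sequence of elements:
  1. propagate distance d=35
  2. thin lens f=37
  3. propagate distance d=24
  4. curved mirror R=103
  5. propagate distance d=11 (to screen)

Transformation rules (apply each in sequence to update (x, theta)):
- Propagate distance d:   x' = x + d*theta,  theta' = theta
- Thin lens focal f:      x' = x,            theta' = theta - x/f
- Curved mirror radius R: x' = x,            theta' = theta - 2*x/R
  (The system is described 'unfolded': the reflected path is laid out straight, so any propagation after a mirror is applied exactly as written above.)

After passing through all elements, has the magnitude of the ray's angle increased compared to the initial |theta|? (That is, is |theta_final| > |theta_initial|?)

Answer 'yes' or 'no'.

Answer: no

Derivation:
Initial: x=-2.0000 theta=0.5000
After 1 (propagate distance d=35): x=15.5000 theta=0.5000
After 2 (thin lens f=37): x=15.5000 theta=3/37 (≈0.0811)
After 3 (propagate distance d=24): x=1291/74 (≈17.4459) theta=3/37 (≈0.0811)
After 4 (curved mirror R=103): x=1291/74 (≈17.4459) theta=-982/3811 (≈-0.2577)
After 5 (propagate distance d=11 (to screen)): x=111369/7622 (≈14.6115) theta=-982/3811 (≈-0.2577)
|theta_initial|=0.5000 |theta_final|=982/3811 (≈0.2577) -> not increased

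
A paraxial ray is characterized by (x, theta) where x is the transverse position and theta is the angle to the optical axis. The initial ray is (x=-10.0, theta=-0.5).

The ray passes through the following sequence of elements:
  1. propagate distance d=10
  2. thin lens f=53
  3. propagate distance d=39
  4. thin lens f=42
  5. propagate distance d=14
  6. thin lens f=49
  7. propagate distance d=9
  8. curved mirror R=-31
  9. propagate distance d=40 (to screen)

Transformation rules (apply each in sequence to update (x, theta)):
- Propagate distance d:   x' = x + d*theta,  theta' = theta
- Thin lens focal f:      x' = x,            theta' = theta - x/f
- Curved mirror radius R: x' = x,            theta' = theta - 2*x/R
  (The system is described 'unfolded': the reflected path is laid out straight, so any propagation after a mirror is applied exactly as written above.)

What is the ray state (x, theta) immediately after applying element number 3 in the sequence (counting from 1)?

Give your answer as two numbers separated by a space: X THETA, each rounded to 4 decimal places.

Answer: -23.4623 -0.2170

Derivation:
Initial: x=-10.0000 theta=-0.5000
After 1 (propagate distance d=10): x=-15.0000 theta=-0.5000
After 2 (thin lens f=53): x=-15.0000 theta=-23/106 (≈-0.2170)
After 3 (propagate distance d=39): x=-2487/106 (≈-23.4623) theta=-23/106 (≈-0.2170)
Rounded to 4 decimal places: x = -23.4623, theta = -0.2170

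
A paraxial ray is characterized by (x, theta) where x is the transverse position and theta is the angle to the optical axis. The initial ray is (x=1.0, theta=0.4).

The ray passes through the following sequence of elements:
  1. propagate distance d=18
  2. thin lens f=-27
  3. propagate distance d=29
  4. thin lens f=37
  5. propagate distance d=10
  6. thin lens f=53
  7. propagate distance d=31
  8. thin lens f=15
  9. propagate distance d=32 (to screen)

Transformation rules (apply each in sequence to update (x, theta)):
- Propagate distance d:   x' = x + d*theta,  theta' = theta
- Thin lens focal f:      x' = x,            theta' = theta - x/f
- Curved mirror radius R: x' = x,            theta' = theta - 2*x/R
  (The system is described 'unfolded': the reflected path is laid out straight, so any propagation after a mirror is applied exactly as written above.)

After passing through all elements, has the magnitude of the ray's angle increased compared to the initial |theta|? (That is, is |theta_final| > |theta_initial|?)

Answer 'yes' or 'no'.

Initial: x=1.0000 theta=0.4000
After 1 (propagate distance d=18): x=8.2000 theta=0.4000
After 2 (thin lens f=-27): x=8.2000 theta=19/27 (≈0.7037)
After 3 (propagate distance d=29): x=3862/135 (≈28.6074) theta=19/27 (≈0.7037)
After 4 (thin lens f=37): x=3862/135 (≈28.6074) theta=-347/4995 (≈-0.0695)
After 5 (propagate distance d=10): x=139424/4995 (≈27.9127) theta=-347/4995 (≈-0.0695)
After 6 (thin lens f=53): x=139424/4995 (≈27.9127) theta=-1169/1961 (≈-0.5961)
After 7 (propagate distance d=31): x=2497207/264735 (≈9.4329) theta=-1169/1961 (≈-0.5961)
After 8 (thin lens f=15): x=2497207/264735 (≈9.4329) theta=-4864432/3971025 (≈-1.2250)
After 9 (propagate distance d=32 (to screen)): x=-118203719/3971025 (≈-29.7666) theta=-4864432/3971025 (≈-1.2250)
|theta_initial|=0.4000 |theta_final|=4864432/3971025 (≈1.2250) -> increased

Answer: yes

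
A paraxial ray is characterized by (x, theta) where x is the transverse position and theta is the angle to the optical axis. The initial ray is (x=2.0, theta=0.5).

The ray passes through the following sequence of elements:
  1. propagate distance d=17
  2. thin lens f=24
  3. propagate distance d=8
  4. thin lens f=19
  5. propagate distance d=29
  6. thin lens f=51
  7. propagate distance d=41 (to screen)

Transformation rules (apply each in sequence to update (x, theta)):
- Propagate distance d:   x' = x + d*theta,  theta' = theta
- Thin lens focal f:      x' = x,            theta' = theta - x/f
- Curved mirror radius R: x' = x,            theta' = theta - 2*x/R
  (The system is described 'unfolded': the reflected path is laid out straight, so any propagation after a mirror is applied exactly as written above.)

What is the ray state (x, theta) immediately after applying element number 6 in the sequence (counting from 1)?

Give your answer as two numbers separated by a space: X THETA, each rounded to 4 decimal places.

Initial: x=2.0000 theta=0.5000
After 1 (propagate distance d=17): x=10.5000 theta=0.5000
After 2 (thin lens f=24): x=10.5000 theta=0.0625
After 3 (propagate distance d=8): x=11.0000 theta=0.0625
After 4 (thin lens f=19): x=11.0000 theta=-157/304 (≈-0.5164)
After 5 (propagate distance d=29): x=-1209/304 (≈-3.9770) theta=-157/304 (≈-0.5164)
After 6 (thin lens f=51): x=-1209/304 (≈-3.9770) theta=-1133/2584 (≈-0.4385)
Rounded to 4 decimal places: x = -3.9770, theta = -0.4385

Answer: -3.9770 -0.4385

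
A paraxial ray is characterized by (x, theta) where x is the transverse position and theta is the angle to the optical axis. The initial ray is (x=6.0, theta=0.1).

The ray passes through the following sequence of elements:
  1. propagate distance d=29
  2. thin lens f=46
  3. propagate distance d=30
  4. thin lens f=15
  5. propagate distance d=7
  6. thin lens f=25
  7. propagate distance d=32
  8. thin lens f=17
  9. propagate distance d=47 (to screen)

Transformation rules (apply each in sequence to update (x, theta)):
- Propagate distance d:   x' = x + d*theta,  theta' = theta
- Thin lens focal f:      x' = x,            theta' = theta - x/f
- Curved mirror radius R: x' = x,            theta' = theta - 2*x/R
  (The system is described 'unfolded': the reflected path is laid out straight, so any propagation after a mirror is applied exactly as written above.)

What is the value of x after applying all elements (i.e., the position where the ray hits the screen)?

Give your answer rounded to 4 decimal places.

Initial: x=6.0000 theta=0.1000
After 1 (propagate distance d=29): x=8.9000 theta=0.1000
After 2 (thin lens f=46): x=8.9000 theta=-43/460 (≈-0.0935)
After 3 (propagate distance d=30): x=701/115 (≈6.0957) theta=-43/460 (≈-0.0935)
After 4 (thin lens f=15): x=701/115 (≈6.0957) theta=-3449/6900 (≈-0.4999)
After 5 (propagate distance d=7): x=779/300 (≈2.5967) theta=-3449/6900 (≈-0.4999)
After 6 (thin lens f=25): x=779/300 (≈2.5967) theta=-17357/28750 (≈-0.6037)
After 7 (propagate distance d=32): x=-2884619/172500 (≈-16.7224) theta=-17357/28750 (≈-0.6037)
After 8 (thin lens f=17): x=-2884619/172500 (≈-16.7224) theta=222841/586500 (≈0.3800)
After 9 (propagate distance d=47 (to screen)): x=12062/10625 (≈1.1352) theta=222841/586500 (≈0.3800)
Rounded to 4 decimal places: x = 1.1352

Answer: 1.1352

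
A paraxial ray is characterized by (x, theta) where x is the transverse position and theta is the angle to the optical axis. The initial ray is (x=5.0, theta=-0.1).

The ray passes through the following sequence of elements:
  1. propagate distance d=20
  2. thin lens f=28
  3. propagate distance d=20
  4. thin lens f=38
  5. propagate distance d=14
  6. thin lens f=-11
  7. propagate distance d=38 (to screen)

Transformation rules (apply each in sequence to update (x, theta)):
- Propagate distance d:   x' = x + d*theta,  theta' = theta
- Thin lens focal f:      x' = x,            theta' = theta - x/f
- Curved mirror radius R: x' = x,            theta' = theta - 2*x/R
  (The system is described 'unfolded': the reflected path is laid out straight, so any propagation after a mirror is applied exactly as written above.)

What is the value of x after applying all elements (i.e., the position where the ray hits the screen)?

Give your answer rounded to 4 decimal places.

Initial: x=5.0000 theta=-0.1000
After 1 (propagate distance d=20): x=3.0000 theta=-0.1000
After 2 (thin lens f=28): x=3.0000 theta=-29/140 (≈-0.2071)
After 3 (propagate distance d=20): x=-8/7 (≈-1.1429) theta=-29/140 (≈-0.2071)
After 4 (thin lens f=38): x=-8/7 (≈-1.1429) theta=-471/2660 (≈-0.1771)
After 5 (propagate distance d=14): x=-4817/1330 (≈-3.6218) theta=-471/2660 (≈-0.1771)
After 6 (thin lens f=-11): x=-4817/1330 (≈-3.6218) theta=-2963/5852 (≈-0.5063)
After 7 (propagate distance d=38 (to screen)): x=-167236/7315 (≈-22.8621) theta=-2963/5852 (≈-0.5063)
Rounded to 4 decimal places: x = -22.8621

Answer: -22.8621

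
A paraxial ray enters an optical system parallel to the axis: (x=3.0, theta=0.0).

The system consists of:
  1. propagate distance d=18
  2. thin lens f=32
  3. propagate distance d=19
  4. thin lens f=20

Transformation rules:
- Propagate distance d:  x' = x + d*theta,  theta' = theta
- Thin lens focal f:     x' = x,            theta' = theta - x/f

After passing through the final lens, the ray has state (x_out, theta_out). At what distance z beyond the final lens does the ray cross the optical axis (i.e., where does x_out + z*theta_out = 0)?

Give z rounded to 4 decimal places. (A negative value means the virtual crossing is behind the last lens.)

Initial: x=3.0000 theta=0.0000
After 1 (propagate distance d=18): x=3.0000 theta=0.0000
After 2 (thin lens f=32): x=3.0000 theta=-3/32 (≈-0.0938)
After 3 (propagate distance d=19): x=39/32 (≈1.2188) theta=-3/32 (≈-0.0938)
After 4 (thin lens f=20): x=39/32 (≈1.2188) theta=-99/640 (≈-0.1547)
z_focus = -x_out/theta_out = -(39/32)/(-99/640) = 260/33 ≈ 7.8788
Rounded to 4 decimal places: z = 7.8788

Answer: 7.8788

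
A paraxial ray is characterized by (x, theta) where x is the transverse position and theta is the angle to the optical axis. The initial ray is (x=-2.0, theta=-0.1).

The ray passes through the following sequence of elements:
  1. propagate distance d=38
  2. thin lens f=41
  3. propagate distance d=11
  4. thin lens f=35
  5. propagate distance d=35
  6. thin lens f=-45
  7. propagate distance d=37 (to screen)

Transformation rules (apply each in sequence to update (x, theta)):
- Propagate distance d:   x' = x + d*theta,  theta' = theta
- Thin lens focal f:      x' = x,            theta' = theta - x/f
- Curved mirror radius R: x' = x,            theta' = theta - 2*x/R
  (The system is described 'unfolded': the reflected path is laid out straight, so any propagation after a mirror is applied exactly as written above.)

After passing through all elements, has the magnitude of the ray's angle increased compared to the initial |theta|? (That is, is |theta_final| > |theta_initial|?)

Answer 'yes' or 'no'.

Initial: x=-2.0000 theta=-0.1000
After 1 (propagate distance d=38): x=-5.8000 theta=-0.1000
After 2 (thin lens f=41): x=-5.8000 theta=17/410 (≈0.0415)
After 3 (propagate distance d=11): x=-2191/410 (≈-5.3439) theta=17/410 (≈0.0415)
After 4 (thin lens f=35): x=-2191/410 (≈-5.3439) theta=199/1025 (≈0.1941)
After 5 (propagate distance d=35): x=119/82 (≈1.4512) theta=199/1025 (≈0.1941)
After 6 (thin lens f=-45): x=119/82 (≈1.4512) theta=4177/18450 (≈0.2264)
After 7 (propagate distance d=37 (to screen)): x=90662/9225 (≈9.8279) theta=4177/18450 (≈0.2264)
|theta_initial|=0.1000 |theta_final|=4177/18450 (≈0.2264) -> increased

Answer: yes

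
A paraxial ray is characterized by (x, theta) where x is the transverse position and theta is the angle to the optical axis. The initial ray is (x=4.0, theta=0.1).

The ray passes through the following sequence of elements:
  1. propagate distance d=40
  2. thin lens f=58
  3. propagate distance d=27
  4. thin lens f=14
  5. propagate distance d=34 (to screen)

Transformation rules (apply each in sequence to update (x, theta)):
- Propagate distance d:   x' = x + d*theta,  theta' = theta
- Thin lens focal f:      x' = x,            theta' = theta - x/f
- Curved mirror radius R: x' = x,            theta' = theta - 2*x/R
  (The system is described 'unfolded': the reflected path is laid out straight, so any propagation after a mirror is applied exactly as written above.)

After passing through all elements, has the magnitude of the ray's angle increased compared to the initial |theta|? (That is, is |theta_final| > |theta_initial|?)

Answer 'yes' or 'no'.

Answer: yes

Derivation:
Initial: x=4.0000 theta=0.1000
After 1 (propagate distance d=40): x=8.0000 theta=0.1000
After 2 (thin lens f=58): x=8.0000 theta=-11/290 (≈-0.0379)
After 3 (propagate distance d=27): x=2023/290 (≈6.9759) theta=-11/290 (≈-0.0379)
After 4 (thin lens f=14): x=2023/290 (≈6.9759) theta=-311/580 (≈-0.5362)
After 5 (propagate distance d=34 (to screen)): x=-1632/145 (≈-11.2552) theta=-311/580 (≈-0.5362)
|theta_initial|=0.1000 |theta_final|=311/580 (≈0.5362) -> increased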